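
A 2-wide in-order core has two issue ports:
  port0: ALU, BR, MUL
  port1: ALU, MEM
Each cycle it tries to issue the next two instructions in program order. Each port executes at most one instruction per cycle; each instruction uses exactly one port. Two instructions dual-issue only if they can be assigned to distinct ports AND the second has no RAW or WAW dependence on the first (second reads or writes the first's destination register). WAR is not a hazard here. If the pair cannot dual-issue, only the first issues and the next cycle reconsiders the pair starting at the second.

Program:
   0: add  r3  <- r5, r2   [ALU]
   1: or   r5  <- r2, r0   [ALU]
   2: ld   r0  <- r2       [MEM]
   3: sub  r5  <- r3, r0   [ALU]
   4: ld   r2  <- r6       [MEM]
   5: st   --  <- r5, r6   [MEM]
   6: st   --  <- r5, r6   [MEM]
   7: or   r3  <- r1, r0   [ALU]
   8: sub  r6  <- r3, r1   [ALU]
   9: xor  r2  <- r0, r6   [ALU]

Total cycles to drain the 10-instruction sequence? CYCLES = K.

CYCLES = 7

0. add;or @i0,i1  | 2-wide
1. ld @i2  | RAW r0
2. sub;ld @i3,i4  | 2-wide
3. st @i5  | no-port MEM/MEM
4. st;or @i6,i7  | 2-wide
5. sub @i8  | RAW r6
6. xor @i9  | tail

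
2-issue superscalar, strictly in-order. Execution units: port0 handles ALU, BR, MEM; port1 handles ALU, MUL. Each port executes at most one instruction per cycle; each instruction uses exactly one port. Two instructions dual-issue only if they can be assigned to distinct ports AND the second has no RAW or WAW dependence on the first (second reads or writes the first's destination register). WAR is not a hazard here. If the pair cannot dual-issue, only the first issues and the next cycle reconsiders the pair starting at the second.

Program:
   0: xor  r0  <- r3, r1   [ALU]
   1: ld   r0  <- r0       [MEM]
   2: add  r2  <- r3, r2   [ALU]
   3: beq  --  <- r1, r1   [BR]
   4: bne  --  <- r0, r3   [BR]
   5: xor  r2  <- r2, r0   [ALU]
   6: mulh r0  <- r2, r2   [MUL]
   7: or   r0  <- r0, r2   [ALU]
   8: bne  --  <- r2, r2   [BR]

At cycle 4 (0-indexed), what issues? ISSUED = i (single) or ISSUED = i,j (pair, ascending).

ISSUED = 6

  cy0 -> i0 (xor) RAW+WAW r0
  cy1 -> i1&i2 (ld;add) 2-wide
  cy2 -> i3 (beq) no-port BR/BR
  cy3 -> i4&i5 (bne;xor) 2-wide
  cy4 -> i6 (mulh) RAW+WAW r0
  cy5 -> i7&i8 (or;bne) 2-wide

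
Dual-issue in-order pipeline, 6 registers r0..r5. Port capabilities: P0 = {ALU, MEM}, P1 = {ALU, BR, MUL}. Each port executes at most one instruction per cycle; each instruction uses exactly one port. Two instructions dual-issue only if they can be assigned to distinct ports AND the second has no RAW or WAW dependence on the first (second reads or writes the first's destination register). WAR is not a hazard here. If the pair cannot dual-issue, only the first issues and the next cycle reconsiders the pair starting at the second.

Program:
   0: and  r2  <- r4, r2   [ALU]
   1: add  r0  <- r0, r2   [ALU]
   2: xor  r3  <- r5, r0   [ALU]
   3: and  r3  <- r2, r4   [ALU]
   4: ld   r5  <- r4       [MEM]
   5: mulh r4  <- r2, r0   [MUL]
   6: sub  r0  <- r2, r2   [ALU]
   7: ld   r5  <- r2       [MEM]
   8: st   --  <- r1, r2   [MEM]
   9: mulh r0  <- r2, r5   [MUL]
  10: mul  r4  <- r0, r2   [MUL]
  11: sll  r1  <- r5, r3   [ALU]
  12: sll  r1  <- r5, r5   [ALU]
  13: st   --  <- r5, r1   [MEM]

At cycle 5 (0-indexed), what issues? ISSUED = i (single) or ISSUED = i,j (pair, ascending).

0. and @i0  | RAW r2
1. add @i1  | RAW r0
2. xor @i2  | WAW r3
3. and/ld @i3+i4  | pair
4. mulh/sub @i5+i6  | pair
5. ld @i7  | no-port MEM/MEM
6. st/mulh @i8+i9  | pair
7. mul/sll @i10+i11  | pair
8. sll @i12  | RAW r1
9. st @i13  | tail

ISSUED = 7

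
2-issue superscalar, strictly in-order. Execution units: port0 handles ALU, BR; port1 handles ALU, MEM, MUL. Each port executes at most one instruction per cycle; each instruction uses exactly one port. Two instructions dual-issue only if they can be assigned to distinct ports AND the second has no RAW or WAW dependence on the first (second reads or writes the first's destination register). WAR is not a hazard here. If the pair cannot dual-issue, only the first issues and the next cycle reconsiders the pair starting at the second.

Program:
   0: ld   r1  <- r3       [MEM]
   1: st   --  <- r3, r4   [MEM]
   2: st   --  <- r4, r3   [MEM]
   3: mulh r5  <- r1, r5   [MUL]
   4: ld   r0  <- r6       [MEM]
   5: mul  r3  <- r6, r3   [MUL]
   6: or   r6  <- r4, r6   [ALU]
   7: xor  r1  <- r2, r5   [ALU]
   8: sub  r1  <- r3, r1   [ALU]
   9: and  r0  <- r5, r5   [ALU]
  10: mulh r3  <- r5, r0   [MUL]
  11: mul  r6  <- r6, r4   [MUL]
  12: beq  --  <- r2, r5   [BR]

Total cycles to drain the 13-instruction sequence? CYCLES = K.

  cy0 -> i0 (ld) no-port MEM/MEM
  cy1 -> i1 (st) no-port MEM/MEM
  cy2 -> i2 (st) no-port MEM/MUL
  cy3 -> i3 (mulh) no-port MUL/MEM
  cy4 -> i4 (ld) no-port MEM/MUL
  cy5 -> i5/i6 (mul+or) dual
  cy6 -> i7 (xor) RAW+WAW r1
  cy7 -> i8/i9 (sub+and) dual
  cy8 -> i10 (mulh) no-port MUL/MUL
  cy9 -> i11/i12 (mul+beq) dual

CYCLES = 10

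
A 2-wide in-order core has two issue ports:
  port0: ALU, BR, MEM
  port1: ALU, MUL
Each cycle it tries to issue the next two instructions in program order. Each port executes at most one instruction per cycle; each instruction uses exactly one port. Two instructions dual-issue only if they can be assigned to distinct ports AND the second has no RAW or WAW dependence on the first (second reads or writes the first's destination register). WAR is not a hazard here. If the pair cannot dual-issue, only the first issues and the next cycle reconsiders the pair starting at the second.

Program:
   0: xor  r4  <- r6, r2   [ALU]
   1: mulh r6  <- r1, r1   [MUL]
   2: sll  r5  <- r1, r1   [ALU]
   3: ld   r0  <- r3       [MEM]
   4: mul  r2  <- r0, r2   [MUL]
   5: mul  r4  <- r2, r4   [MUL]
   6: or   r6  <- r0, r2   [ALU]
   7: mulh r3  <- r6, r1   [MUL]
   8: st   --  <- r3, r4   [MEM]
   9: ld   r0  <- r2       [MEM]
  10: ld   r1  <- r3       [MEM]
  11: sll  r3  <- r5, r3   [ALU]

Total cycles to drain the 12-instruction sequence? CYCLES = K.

CYCLES = 8

c0: i0+i1 xor.ALU mulh.MUL  dual
c1: i2+i3 sll.ALU ld.MEM  dual
c2: i4 mul.MUL  no-port MUL/MUL
c3: i5+i6 mul.MUL or.ALU  dual
c4: i7 mulh.MUL  RAW r3
c5: i8 st.MEM  no-port MEM/MEM
c6: i9 ld.MEM  no-port MEM/MEM
c7: i10+i11 ld.MEM sll.ALU  dual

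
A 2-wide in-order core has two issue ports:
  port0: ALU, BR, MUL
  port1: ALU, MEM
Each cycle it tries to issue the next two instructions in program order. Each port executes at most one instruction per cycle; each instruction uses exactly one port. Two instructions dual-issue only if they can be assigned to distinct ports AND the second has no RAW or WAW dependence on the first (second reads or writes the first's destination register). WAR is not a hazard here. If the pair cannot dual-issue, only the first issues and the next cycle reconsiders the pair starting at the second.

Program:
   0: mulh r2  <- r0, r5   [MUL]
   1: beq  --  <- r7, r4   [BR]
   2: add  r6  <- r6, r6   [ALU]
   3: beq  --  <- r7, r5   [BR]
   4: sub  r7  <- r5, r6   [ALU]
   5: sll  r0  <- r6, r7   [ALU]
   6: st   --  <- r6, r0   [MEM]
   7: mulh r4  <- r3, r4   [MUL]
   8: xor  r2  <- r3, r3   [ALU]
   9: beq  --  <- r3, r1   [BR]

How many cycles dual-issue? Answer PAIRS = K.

PAIRS = 4

  cy0 -> i0 (mulh) no-port MUL/BR
  cy1 -> i1&i2 (beq+add) dual
  cy2 -> i3&i4 (beq+sub) dual
  cy3 -> i5 (sll) RAW r0
  cy4 -> i6&i7 (st+mulh) dual
  cy5 -> i8&i9 (xor+beq) dual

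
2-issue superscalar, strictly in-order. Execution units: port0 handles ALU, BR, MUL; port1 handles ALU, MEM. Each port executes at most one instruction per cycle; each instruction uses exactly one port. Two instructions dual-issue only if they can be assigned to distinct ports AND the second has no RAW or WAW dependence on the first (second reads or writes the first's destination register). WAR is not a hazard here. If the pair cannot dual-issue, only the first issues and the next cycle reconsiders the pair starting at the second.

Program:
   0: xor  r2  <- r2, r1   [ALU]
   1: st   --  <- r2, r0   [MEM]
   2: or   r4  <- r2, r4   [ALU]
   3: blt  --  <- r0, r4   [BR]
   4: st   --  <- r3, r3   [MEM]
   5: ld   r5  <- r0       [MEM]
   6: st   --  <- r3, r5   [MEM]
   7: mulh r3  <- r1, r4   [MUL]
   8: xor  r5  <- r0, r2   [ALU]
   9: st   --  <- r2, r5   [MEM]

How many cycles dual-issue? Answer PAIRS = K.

PAIRS = 3

[0] i0  xor  -- RAW r2
[1] i1+i2  st or  -- dual
[2] i3+i4  blt st  -- dual
[3] i5  ld  -- no-port MEM/MEM
[4] i6+i7  st mulh  -- dual
[5] i8  xor  -- RAW r5
[6] i9  st  -- tail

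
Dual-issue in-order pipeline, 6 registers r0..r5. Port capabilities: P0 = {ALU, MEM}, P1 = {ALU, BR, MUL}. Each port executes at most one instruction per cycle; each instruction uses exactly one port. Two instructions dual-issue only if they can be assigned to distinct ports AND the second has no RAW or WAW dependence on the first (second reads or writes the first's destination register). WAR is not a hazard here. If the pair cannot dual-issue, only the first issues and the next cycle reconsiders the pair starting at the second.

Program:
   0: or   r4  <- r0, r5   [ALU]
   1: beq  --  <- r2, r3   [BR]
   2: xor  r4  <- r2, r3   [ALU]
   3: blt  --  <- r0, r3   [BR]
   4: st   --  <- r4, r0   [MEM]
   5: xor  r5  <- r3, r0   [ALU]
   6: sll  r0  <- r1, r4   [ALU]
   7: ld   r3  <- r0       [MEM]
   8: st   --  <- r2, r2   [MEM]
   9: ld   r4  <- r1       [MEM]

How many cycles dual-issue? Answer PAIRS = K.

PAIRS = 3

#0 head=0: or/beq i0+i1 pair
#1 head=2: xor/blt i2+i3 pair
#2 head=4: st/xor i4+i5 pair
#3 head=6: sll i6 RAW r0
#4 head=7: ld i7 no-port MEM/MEM
#5 head=8: st i8 no-port MEM/MEM
#6 head=9: ld i9 tail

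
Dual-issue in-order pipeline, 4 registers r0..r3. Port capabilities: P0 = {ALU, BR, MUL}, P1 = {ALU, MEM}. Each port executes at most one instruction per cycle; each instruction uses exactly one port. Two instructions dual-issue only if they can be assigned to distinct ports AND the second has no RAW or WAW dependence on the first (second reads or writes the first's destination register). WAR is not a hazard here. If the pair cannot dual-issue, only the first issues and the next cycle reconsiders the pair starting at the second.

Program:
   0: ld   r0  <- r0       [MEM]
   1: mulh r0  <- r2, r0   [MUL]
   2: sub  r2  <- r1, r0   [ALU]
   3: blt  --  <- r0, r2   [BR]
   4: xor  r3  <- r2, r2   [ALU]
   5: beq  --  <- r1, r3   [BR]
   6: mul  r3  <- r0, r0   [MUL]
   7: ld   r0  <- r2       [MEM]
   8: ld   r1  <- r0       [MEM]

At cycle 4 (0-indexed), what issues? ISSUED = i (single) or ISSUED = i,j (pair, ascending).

ISSUED = 5

#0 head=0: ld.MEM i0 RAW+WAW r0
#1 head=1: mulh.MUL i1 RAW r0
#2 head=2: sub.ALU i2 RAW r2
#3 head=3: blt.BR+xor.ALU i3,i4 pair
#4 head=5: beq.BR i5 no-port BR/MUL
#5 head=6: mul.MUL+ld.MEM i6,i7 pair
#6 head=8: ld.MEM i8 tail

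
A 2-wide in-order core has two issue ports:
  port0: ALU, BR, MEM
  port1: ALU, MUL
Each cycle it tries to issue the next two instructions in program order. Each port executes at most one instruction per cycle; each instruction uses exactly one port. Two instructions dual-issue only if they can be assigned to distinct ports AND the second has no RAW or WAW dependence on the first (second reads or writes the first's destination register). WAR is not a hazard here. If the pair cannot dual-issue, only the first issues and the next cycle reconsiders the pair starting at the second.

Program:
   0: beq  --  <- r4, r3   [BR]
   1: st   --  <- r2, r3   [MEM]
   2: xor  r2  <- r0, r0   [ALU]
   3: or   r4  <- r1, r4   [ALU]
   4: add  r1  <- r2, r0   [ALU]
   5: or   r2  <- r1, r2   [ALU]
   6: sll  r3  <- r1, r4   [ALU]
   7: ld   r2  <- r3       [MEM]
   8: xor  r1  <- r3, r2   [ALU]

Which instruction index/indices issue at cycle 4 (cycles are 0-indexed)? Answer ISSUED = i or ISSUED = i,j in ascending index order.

0. beq @i0  | no-port BR/MEM
1. st xor @i1+i2  | dual
2. or add @i3+i4  | dual
3. or sll @i5+i6  | dual
4. ld @i7  | RAW r2
5. xor @i8  | tail

ISSUED = 7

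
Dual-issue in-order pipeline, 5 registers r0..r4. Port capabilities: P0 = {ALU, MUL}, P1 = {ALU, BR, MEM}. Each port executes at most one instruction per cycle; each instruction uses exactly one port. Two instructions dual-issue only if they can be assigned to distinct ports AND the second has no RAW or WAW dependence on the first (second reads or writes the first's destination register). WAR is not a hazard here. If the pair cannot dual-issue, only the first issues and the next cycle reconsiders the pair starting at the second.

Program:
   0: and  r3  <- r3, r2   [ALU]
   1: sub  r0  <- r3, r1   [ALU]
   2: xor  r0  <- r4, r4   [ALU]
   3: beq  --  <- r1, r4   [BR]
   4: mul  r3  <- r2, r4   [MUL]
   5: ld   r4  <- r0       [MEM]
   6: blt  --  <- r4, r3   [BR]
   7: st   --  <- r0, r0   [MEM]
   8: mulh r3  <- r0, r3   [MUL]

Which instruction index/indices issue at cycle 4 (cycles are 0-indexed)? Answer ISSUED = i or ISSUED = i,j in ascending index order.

ISSUED = 6

0. and @i0  | RAW r3
1. sub @i1  | WAW r0
2. xor;beq @i2/i3  | pair
3. mul;ld @i4/i5  | pair
4. blt @i6  | no-port BR/MEM
5. st;mulh @i7/i8  | pair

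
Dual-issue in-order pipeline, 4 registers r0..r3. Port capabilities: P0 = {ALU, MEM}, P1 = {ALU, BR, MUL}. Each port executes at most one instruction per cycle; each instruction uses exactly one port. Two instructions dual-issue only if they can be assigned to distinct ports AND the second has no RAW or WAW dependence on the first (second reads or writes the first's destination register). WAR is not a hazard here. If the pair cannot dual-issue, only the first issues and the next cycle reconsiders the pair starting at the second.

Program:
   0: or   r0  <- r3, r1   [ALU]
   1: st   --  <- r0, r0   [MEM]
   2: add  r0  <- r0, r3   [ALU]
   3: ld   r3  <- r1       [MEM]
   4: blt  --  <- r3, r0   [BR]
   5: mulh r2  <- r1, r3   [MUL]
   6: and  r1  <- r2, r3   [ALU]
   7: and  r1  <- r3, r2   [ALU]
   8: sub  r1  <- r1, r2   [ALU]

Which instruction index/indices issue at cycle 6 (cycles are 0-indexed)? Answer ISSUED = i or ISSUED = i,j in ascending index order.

ISSUED = 7

#0 head=0: or.ALU i0 RAW r0
#1 head=1: st.MEM add.ALU i1/i2 2-wide
#2 head=3: ld.MEM i3 RAW r3
#3 head=4: blt.BR i4 no-port BR/MUL
#4 head=5: mulh.MUL i5 RAW r2
#5 head=6: and.ALU i6 WAW r1
#6 head=7: and.ALU i7 RAW+WAW r1
#7 head=8: sub.ALU i8 tail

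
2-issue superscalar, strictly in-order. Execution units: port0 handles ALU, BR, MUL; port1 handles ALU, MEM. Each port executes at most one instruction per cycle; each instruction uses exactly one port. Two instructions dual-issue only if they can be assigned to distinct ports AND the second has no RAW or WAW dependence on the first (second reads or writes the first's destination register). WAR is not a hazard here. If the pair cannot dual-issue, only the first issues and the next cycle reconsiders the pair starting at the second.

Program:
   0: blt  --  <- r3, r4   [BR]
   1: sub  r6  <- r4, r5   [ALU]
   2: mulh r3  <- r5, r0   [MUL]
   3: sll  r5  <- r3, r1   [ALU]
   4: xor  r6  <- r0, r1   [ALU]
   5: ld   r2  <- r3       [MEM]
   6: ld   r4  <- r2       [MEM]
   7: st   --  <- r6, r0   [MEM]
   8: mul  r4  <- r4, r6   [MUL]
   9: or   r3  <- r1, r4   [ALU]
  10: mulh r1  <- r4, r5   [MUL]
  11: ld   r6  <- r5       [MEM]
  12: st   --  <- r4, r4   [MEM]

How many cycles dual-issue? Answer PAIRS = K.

#0 head=0: blt sub i0&i1 dual
#1 head=2: mulh i2 RAW r3
#2 head=3: sll xor i3&i4 dual
#3 head=5: ld i5 no-port MEM/MEM
#4 head=6: ld i6 no-port MEM/MEM
#5 head=7: st mul i7&i8 dual
#6 head=9: or mulh i9&i10 dual
#7 head=11: ld i11 no-port MEM/MEM
#8 head=12: st i12 tail

PAIRS = 4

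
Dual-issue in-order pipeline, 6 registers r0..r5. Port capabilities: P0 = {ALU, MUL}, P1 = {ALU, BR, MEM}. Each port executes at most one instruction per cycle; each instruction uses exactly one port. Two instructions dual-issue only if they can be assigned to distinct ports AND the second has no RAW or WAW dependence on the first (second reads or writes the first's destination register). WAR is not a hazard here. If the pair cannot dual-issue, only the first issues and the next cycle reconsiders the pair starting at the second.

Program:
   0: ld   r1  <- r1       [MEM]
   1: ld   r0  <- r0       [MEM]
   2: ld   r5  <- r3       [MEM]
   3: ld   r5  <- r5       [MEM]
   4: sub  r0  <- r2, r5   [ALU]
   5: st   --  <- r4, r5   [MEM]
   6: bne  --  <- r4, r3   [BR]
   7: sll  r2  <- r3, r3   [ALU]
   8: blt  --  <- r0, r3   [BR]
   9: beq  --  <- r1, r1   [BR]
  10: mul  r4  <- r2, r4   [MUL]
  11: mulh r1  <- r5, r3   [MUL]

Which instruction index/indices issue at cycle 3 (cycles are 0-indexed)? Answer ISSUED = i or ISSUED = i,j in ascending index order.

0. ld @i0  | no-port MEM/MEM
1. ld @i1  | no-port MEM/MEM
2. ld @i2  | no-port MEM/MEM
3. ld @i3  | RAW r5
4. sub/st @i4,i5  | dual
5. bne/sll @i6,i7  | dual
6. blt @i8  | no-port BR/BR
7. beq/mul @i9,i10  | dual
8. mulh @i11  | tail

ISSUED = 3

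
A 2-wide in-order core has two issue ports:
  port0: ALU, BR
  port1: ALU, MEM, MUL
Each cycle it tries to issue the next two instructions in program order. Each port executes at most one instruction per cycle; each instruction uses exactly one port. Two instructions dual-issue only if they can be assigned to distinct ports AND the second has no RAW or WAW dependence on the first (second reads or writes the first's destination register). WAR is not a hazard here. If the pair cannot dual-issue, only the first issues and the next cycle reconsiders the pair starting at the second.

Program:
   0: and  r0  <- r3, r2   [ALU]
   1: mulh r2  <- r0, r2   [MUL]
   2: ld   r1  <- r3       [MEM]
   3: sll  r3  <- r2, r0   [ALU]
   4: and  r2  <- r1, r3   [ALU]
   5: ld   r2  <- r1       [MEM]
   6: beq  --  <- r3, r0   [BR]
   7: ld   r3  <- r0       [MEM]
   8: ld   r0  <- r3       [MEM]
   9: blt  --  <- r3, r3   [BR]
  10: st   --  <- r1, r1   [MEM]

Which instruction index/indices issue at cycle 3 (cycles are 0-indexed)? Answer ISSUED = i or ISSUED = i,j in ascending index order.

c0: i0 and.ALU  RAW r0
c1: i1 mulh.MUL  no-port MUL/MEM
c2: i2&i3 ld.MEM+sll.ALU  pair
c3: i4 and.ALU  WAW r2
c4: i5&i6 ld.MEM+beq.BR  pair
c5: i7 ld.MEM  no-port MEM/MEM
c6: i8&i9 ld.MEM+blt.BR  pair
c7: i10 st.MEM  tail

ISSUED = 4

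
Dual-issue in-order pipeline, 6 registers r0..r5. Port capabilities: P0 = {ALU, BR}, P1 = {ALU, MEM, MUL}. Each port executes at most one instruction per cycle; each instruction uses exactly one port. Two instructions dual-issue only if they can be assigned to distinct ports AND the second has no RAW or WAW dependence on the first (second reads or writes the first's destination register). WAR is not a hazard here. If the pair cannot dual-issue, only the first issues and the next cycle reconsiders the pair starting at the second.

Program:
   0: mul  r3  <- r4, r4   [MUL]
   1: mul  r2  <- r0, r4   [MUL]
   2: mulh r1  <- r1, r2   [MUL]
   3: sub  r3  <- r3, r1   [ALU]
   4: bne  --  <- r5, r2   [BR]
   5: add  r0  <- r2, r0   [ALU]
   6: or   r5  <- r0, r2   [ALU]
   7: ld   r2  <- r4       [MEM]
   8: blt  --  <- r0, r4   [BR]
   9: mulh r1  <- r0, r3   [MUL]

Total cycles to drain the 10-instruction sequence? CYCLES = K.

c0: i0 mul.MUL  no-port MUL/MUL
c1: i1 mul.MUL  no-port MUL/MUL
c2: i2 mulh.MUL  RAW r1
c3: i3,i4 sub.ALU bne.BR  dual
c4: i5 add.ALU  RAW r0
c5: i6,i7 or.ALU ld.MEM  dual
c6: i8,i9 blt.BR mulh.MUL  dual

CYCLES = 7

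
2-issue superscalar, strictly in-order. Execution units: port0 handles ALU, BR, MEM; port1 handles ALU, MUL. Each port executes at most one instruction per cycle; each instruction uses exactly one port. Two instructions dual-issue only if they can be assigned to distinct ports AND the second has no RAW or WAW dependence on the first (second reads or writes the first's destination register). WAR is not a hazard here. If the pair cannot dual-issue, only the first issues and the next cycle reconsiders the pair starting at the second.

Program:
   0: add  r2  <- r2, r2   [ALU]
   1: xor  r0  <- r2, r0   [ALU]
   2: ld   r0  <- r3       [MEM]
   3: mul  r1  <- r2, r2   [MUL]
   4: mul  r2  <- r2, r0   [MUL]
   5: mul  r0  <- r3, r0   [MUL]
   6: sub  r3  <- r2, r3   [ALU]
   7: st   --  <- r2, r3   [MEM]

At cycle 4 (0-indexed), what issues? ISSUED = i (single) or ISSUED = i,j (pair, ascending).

ISSUED = 5,6

c0: i0 add.ALU  RAW r2
c1: i1 xor.ALU  WAW r0
c2: i2+i3 ld.MEM/mul.MUL  dual
c3: i4 mul.MUL  no-port MUL/MUL
c4: i5+i6 mul.MUL/sub.ALU  dual
c5: i7 st.MEM  tail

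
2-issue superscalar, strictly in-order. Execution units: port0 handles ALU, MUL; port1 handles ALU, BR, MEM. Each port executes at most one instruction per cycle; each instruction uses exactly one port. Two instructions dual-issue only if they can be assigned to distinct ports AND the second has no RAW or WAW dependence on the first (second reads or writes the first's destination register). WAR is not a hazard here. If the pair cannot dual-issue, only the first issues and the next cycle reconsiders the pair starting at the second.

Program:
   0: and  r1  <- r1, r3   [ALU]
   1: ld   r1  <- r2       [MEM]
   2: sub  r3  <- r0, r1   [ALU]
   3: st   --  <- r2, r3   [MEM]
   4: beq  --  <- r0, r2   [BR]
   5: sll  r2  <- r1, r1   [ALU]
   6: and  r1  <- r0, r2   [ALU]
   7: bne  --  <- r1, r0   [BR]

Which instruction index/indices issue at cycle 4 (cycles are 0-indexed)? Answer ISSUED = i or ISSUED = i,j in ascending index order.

t=0 i0:and ; WAW r1
t=1 i1:ld ; RAW r1
t=2 i2:sub ; RAW r3
t=3 i3:st ; no-port MEM/BR
t=4 i4,i5:beq+sll ; dual
t=5 i6:and ; RAW r1
t=6 i7:bne ; tail

ISSUED = 4,5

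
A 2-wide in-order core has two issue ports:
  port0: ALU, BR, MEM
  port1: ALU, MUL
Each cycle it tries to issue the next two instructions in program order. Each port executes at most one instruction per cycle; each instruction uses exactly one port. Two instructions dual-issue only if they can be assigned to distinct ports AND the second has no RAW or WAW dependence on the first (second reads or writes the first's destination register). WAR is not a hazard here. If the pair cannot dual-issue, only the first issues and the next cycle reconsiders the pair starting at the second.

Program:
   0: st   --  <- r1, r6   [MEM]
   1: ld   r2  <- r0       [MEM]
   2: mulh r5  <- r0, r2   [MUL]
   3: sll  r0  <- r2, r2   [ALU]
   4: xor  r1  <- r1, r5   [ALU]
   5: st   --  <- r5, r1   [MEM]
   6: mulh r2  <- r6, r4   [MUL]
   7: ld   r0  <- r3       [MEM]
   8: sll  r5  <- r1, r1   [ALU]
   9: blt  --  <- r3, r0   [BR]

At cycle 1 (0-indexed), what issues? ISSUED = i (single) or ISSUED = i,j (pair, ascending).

ISSUED = 1

c0: i0 st.MEM  no-port MEM/MEM
c1: i1 ld.MEM  RAW r2
c2: i2+i3 mulh.MUL/sll.ALU  2-wide
c3: i4 xor.ALU  RAW r1
c4: i5+i6 st.MEM/mulh.MUL  2-wide
c5: i7+i8 ld.MEM/sll.ALU  2-wide
c6: i9 blt.BR  tail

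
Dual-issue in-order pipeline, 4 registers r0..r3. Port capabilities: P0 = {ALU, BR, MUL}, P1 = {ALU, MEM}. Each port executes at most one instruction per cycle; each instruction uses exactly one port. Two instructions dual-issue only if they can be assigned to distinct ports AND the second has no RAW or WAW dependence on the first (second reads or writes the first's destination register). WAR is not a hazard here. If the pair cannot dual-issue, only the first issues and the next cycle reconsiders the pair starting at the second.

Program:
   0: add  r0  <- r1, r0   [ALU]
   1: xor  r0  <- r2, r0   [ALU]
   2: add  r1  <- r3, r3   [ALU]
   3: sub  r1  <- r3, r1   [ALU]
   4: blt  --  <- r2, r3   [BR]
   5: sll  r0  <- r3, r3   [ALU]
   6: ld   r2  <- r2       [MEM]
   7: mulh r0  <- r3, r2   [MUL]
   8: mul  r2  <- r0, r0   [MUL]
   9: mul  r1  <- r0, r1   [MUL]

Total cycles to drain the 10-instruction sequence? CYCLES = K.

[0] i0  add  -- RAW+WAW r0
[1] i1+i2  xor;add  -- pair
[2] i3+i4  sub;blt  -- pair
[3] i5+i6  sll;ld  -- pair
[4] i7  mulh  -- no-port MUL/MUL
[5] i8  mul  -- no-port MUL/MUL
[6] i9  mul  -- tail

CYCLES = 7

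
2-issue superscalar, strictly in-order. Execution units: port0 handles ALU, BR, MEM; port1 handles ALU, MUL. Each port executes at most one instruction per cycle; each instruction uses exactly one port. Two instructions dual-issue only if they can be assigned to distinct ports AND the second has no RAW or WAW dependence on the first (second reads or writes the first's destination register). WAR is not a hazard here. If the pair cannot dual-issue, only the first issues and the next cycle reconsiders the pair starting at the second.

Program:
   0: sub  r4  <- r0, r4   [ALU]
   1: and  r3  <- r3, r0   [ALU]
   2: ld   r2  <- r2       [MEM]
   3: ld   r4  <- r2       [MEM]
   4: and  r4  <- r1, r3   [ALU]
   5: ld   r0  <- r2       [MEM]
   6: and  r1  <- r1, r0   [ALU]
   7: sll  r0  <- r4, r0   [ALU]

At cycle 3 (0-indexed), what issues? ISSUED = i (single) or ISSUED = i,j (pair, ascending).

0. sub.ALU/and.ALU @i0/i1  | 2-wide
1. ld.MEM @i2  | no-port MEM/MEM
2. ld.MEM @i3  | WAW r4
3. and.ALU/ld.MEM @i4/i5  | 2-wide
4. and.ALU/sll.ALU @i6/i7  | 2-wide

ISSUED = 4,5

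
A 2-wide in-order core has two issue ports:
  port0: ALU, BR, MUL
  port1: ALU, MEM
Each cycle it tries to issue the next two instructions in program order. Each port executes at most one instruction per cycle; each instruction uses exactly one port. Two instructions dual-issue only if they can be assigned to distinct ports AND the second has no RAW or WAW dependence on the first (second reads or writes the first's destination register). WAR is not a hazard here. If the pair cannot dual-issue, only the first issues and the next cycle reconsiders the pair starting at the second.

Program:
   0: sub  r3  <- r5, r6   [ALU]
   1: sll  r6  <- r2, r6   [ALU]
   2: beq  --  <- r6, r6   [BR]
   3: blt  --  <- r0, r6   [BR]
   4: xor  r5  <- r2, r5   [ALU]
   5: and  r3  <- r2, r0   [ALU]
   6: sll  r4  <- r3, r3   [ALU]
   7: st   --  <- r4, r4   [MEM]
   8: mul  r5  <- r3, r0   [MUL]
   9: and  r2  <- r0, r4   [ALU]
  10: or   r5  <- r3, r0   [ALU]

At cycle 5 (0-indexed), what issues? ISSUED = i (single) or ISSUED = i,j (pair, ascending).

[0] i0+i1  sub.ALU sll.ALU  -- 2-wide
[1] i2  beq.BR  -- no-port BR/BR
[2] i3+i4  blt.BR xor.ALU  -- 2-wide
[3] i5  and.ALU  -- RAW r3
[4] i6  sll.ALU  -- RAW r4
[5] i7+i8  st.MEM mul.MUL  -- 2-wide
[6] i9+i10  and.ALU or.ALU  -- 2-wide

ISSUED = 7,8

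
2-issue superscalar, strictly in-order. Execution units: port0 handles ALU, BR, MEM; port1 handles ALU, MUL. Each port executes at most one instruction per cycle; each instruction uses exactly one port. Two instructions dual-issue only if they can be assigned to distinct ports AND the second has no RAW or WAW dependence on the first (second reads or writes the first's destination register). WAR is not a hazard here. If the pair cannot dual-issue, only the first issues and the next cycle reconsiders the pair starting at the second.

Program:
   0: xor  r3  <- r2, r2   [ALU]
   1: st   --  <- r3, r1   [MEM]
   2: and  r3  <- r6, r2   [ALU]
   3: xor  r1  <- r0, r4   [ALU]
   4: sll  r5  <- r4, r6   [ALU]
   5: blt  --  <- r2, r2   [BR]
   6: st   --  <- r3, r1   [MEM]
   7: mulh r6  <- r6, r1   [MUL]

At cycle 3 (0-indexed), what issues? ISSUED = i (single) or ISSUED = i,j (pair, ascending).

ISSUED = 5

0. xor @i0  | RAW r3
1. st+and @i1/i2  | dual
2. xor+sll @i3/i4  | dual
3. blt @i5  | no-port BR/MEM
4. st+mulh @i6/i7  | dual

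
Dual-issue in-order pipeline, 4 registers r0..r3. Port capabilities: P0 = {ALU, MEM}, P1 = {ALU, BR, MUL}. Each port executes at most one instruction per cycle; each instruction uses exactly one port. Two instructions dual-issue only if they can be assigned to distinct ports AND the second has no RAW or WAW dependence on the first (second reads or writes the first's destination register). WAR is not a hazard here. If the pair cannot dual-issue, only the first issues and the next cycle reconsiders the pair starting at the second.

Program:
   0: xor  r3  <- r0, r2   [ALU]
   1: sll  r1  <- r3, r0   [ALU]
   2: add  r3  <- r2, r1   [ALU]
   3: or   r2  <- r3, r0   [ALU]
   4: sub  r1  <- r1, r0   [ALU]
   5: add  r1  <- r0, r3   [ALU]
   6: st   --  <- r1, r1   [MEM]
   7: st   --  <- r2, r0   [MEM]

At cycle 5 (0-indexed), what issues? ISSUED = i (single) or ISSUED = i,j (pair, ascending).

t=0 i0:xor.ALU ; RAW r3
t=1 i1:sll.ALU ; RAW r1
t=2 i2:add.ALU ; RAW r3
t=3 i3/i4:or.ALU sub.ALU ; dual
t=4 i5:add.ALU ; RAW r1
t=5 i6:st.MEM ; no-port MEM/MEM
t=6 i7:st.MEM ; tail

ISSUED = 6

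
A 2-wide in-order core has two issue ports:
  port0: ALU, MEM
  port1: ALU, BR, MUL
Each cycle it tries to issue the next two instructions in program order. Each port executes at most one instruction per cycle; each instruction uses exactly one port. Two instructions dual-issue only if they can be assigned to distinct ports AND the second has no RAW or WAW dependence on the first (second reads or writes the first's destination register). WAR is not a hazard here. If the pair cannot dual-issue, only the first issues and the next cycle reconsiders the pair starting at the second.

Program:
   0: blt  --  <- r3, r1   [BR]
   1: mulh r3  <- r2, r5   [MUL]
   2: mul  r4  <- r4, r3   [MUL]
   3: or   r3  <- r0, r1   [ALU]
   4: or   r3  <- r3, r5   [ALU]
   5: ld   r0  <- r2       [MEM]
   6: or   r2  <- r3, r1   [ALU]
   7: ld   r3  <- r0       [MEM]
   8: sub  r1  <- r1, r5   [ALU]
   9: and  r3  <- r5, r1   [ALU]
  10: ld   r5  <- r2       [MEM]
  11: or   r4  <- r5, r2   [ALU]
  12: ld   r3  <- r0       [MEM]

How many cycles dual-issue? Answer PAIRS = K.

PAIRS = 5

0. blt @i0  | no-port BR/MUL
1. mulh @i1  | no-port MUL/MUL
2. mul;or @i2/i3  | pair
3. or;ld @i4/i5  | pair
4. or;ld @i6/i7  | pair
5. sub @i8  | RAW r1
6. and;ld @i9/i10  | pair
7. or;ld @i11/i12  | pair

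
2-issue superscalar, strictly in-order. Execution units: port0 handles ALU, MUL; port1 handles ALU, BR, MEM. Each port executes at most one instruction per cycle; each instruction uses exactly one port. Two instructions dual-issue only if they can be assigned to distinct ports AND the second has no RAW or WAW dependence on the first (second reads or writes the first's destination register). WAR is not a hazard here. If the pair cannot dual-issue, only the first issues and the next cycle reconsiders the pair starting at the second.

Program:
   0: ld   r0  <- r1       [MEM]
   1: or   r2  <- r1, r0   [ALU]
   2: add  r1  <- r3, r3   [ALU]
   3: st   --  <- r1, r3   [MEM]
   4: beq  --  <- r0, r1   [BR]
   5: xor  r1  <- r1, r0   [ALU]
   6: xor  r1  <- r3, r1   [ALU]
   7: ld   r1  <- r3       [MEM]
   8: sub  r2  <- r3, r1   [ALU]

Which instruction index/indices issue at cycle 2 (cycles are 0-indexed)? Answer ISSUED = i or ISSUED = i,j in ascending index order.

ISSUED = 3

[0] i0  ld.MEM  -- RAW r0
[1] i1/i2  or.ALU;add.ALU  -- dual
[2] i3  st.MEM  -- no-port MEM/BR
[3] i4/i5  beq.BR;xor.ALU  -- dual
[4] i6  xor.ALU  -- WAW r1
[5] i7  ld.MEM  -- RAW r1
[6] i8  sub.ALU  -- tail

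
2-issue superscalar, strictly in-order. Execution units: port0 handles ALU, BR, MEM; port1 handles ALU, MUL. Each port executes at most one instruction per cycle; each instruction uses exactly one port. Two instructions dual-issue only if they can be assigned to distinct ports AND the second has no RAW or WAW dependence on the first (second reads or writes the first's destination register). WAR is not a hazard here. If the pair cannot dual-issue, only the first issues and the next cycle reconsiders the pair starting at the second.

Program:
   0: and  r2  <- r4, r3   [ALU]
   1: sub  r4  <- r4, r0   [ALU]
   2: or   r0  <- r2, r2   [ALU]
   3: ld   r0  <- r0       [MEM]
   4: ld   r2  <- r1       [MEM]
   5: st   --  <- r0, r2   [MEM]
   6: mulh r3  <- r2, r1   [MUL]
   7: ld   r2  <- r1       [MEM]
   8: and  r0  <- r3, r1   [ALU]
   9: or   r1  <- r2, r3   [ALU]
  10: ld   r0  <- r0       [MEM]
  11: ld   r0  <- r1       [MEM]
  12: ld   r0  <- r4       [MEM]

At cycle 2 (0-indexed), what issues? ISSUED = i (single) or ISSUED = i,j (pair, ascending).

ISSUED = 3

[0] i0+i1  and.ALU/sub.ALU  -- 2-wide
[1] i2  or.ALU  -- RAW+WAW r0
[2] i3  ld.MEM  -- no-port MEM/MEM
[3] i4  ld.MEM  -- no-port MEM/MEM
[4] i5+i6  st.MEM/mulh.MUL  -- 2-wide
[5] i7+i8  ld.MEM/and.ALU  -- 2-wide
[6] i9+i10  or.ALU/ld.MEM  -- 2-wide
[7] i11  ld.MEM  -- no-port MEM/MEM
[8] i12  ld.MEM  -- tail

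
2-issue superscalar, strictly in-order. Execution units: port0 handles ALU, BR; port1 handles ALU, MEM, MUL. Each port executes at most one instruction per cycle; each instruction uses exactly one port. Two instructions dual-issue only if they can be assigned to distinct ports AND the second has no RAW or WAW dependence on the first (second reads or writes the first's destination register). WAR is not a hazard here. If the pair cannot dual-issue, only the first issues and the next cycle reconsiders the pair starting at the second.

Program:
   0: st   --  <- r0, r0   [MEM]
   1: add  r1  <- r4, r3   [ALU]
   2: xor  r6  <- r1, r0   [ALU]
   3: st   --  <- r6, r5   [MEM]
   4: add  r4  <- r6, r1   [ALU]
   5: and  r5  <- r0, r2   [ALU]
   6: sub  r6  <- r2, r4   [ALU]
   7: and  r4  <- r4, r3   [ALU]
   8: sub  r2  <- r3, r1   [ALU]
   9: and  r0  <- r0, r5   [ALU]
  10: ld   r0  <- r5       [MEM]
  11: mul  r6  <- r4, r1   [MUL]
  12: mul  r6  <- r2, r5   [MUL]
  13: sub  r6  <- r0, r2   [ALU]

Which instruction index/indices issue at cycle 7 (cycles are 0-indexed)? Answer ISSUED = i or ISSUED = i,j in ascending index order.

c0: i0/i1 st.MEM;add.ALU  2-wide
c1: i2 xor.ALU  RAW r6
c2: i3/i4 st.MEM;add.ALU  2-wide
c3: i5/i6 and.ALU;sub.ALU  2-wide
c4: i7/i8 and.ALU;sub.ALU  2-wide
c5: i9 and.ALU  WAW r0
c6: i10 ld.MEM  no-port MEM/MUL
c7: i11 mul.MUL  no-port MUL/MUL
c8: i12 mul.MUL  WAW r6
c9: i13 sub.ALU  tail

ISSUED = 11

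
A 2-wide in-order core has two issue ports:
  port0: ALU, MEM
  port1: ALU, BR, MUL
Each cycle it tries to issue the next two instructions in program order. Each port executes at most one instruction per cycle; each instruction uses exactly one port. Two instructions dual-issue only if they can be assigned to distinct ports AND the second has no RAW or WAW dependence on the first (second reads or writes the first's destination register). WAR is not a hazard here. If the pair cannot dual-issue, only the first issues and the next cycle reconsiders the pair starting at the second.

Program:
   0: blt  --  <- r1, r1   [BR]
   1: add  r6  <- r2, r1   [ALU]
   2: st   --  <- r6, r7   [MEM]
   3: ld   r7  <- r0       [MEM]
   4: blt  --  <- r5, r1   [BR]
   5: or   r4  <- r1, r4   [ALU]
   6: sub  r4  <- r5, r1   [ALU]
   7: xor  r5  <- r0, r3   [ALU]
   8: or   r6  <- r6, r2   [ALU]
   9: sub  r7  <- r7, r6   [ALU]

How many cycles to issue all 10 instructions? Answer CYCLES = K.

CYCLES = 7

t=0 i0,i1:blt/add ; dual
t=1 i2:st ; no-port MEM/MEM
t=2 i3,i4:ld/blt ; dual
t=3 i5:or ; WAW r4
t=4 i6,i7:sub/xor ; dual
t=5 i8:or ; RAW r6
t=6 i9:sub ; tail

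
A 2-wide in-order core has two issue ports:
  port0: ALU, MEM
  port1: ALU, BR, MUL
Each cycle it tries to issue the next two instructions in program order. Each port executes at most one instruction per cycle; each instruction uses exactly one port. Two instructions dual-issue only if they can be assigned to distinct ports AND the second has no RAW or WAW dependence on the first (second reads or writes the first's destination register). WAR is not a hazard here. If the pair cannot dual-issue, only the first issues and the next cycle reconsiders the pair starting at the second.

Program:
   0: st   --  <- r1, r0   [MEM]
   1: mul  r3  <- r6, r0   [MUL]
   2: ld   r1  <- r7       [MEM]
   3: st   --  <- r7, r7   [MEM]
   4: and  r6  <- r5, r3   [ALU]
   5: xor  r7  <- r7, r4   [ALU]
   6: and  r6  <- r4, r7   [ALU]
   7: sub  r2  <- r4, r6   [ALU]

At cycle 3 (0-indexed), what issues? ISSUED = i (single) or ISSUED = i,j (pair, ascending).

t=0 i0,i1:st.MEM;mul.MUL ; dual
t=1 i2:ld.MEM ; no-port MEM/MEM
t=2 i3,i4:st.MEM;and.ALU ; dual
t=3 i5:xor.ALU ; RAW r7
t=4 i6:and.ALU ; RAW r6
t=5 i7:sub.ALU ; tail

ISSUED = 5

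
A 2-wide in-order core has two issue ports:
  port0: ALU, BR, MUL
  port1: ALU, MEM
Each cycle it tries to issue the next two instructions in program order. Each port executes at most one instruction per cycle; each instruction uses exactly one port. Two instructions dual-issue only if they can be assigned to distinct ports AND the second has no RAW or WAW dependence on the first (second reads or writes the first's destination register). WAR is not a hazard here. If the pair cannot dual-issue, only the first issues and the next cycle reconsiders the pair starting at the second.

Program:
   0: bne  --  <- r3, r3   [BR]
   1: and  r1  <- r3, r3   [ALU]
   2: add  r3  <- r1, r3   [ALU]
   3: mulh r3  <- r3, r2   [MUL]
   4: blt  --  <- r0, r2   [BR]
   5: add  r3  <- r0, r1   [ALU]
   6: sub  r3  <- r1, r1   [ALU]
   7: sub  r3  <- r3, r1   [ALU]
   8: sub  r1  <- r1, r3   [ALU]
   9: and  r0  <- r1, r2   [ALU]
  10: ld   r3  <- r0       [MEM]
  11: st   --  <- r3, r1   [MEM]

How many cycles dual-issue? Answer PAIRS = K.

#0 head=0: bne and i0,i1 dual
#1 head=2: add i2 RAW+WAW r3
#2 head=3: mulh i3 no-port MUL/BR
#3 head=4: blt add i4,i5 dual
#4 head=6: sub i6 RAW+WAW r3
#5 head=7: sub i7 RAW r3
#6 head=8: sub i8 RAW r1
#7 head=9: and i9 RAW r0
#8 head=10: ld i10 no-port MEM/MEM
#9 head=11: st i11 tail

PAIRS = 2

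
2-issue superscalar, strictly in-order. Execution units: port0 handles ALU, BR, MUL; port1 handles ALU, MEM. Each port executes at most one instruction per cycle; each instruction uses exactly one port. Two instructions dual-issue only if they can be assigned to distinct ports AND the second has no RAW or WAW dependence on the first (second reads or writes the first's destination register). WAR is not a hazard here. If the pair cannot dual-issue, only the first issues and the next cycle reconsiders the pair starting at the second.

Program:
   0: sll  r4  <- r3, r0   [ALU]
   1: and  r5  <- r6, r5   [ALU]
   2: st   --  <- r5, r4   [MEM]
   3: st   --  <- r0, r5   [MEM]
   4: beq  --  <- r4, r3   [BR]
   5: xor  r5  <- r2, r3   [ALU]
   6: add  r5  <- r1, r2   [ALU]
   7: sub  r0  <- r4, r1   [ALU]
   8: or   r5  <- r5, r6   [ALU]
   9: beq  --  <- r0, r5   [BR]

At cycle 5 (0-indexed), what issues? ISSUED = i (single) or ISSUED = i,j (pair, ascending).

[0] i0/i1  sll.ALU/and.ALU  -- pair
[1] i2  st.MEM  -- no-port MEM/MEM
[2] i3/i4  st.MEM/beq.BR  -- pair
[3] i5  xor.ALU  -- WAW r5
[4] i6/i7  add.ALU/sub.ALU  -- pair
[5] i8  or.ALU  -- RAW r5
[6] i9  beq.BR  -- tail

ISSUED = 8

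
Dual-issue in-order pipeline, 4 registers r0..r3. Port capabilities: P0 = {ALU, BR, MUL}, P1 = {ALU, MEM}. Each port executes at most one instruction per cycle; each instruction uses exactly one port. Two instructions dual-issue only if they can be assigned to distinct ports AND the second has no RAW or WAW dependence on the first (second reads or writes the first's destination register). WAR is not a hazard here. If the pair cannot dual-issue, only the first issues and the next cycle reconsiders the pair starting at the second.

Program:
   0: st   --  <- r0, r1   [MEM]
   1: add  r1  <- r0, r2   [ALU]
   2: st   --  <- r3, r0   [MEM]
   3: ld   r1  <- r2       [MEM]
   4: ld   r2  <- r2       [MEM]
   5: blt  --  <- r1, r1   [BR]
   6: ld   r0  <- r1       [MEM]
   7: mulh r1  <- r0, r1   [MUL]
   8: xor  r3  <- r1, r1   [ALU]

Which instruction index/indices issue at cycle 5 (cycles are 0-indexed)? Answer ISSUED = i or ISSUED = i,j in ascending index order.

ISSUED = 7

[0] i0/i1  st.MEM/add.ALU  -- 2-wide
[1] i2  st.MEM  -- no-port MEM/MEM
[2] i3  ld.MEM  -- no-port MEM/MEM
[3] i4/i5  ld.MEM/blt.BR  -- 2-wide
[4] i6  ld.MEM  -- RAW r0
[5] i7  mulh.MUL  -- RAW r1
[6] i8  xor.ALU  -- tail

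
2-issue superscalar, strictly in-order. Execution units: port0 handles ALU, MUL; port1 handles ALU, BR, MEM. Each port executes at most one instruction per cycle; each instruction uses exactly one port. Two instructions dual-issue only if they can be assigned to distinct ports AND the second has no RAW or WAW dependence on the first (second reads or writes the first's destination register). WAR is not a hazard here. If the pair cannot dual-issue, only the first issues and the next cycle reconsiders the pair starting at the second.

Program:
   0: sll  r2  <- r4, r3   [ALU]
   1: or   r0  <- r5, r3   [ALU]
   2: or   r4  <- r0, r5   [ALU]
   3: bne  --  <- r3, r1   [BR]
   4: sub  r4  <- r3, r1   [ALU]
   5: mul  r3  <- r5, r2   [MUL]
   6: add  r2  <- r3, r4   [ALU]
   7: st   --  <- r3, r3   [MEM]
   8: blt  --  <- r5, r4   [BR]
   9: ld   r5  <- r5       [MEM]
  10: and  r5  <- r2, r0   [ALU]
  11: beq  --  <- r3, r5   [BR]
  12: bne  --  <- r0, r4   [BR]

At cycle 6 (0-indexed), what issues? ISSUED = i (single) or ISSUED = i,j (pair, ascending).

ISSUED = 10

  cy0 -> i0&i1 (sll/or) dual
  cy1 -> i2&i3 (or/bne) dual
  cy2 -> i4&i5 (sub/mul) dual
  cy3 -> i6&i7 (add/st) dual
  cy4 -> i8 (blt) no-port BR/MEM
  cy5 -> i9 (ld) WAW r5
  cy6 -> i10 (and) RAW r5
  cy7 -> i11 (beq) no-port BR/BR
  cy8 -> i12 (bne) tail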